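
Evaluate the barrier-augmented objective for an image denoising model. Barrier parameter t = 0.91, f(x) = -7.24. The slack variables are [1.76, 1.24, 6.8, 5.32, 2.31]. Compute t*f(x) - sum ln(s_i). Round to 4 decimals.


Step 1: Compute log-barrier.
ln values: [0.5653, 0.2151, 1.9169, 1.6715, 0.8372]
phi = -(0.5653 + 0.2151 + 1.9169 + 1.6715 + 0.8372) = -5.2061
Step 2: Compute augmented objective.
t*f(x) = 0.91*-7.24 = -6.5884
Total = -6.5884 - 5.2061 = -11.7945


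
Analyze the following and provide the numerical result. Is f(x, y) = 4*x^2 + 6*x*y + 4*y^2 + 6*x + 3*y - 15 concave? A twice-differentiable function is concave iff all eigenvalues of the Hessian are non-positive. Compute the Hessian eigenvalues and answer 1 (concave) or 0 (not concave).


The Hessian of f(x,y) = 4*x^2 + 6*x*y + 4*y^2 + 6*x + 3*y - 15 is:
H = [[8, 6], [6, 8]]
Trace = 8 + 8 = 16
Determinant = 8*8 - (6)^2 = 28
Discriminant = (16)^2 - 4*28 = 144.0
Eigenvalues: lambda_1 = 2.0, lambda_2 = 14.0
The function is not concave.

0


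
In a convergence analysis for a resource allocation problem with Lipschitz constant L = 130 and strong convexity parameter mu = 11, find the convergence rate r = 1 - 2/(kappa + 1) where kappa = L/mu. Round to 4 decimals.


Step 1: Compute the condition number.
kappa = L/mu = 130/11 = 11.8182
Step 2: Compute the convergence rate.
r = 1 - 2/(kappa + 1) = 1 - 2*mu/(L + mu) = (L - mu)/(L + mu) = 119/141 = 0.844


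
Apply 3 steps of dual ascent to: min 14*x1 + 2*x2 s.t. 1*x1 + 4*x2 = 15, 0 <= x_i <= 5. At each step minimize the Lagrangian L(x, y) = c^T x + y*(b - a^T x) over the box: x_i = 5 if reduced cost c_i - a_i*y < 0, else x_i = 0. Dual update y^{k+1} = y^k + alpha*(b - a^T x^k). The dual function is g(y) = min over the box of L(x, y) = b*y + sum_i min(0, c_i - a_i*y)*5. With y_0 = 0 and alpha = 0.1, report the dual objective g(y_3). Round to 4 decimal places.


Dual ascent for LP: min 14*x1 + 2*x2, 1*x1 + 4*x2 = 15, 0 <= x_i <= 5
Step 1: y^k = 0.0, reduced costs: (14.0, 2.0)
  x^k = (0.0, 0.0), subgradient = b - a^T x = 15.0
  y^{k+1} = 0.0 + 0.1*15.0 = 1.5
Step 2: y^k = 1.5, reduced costs: (12.5, -4.0)
  x^k = (0.0, 5.0), subgradient = b - a^T x = -5.0
  y^{k+1} = 1.5 + 0.1*-5.0 = 1.0
Step 3: y^k = 1.0, reduced costs: (13.0, -2.0)
  x^k = (0.0, 5.0), subgradient = b - a^T x = -5.0
  y^{k+1} = 1.0 + 0.1*-5.0 = 0.5
Dual objective at y_3 = 0.5: reduced costs (13.5, 0.0), box minimizer x = (0.0, 0.0)
g(y_3) = b*y + (c1 - a1*y)*x1 + (c2 - a2*y)*x2 = 15*0.5 + 13.5*0.0 + 0.0*0.0 = 7.5 + 0.0 + 0.0 = 7.5


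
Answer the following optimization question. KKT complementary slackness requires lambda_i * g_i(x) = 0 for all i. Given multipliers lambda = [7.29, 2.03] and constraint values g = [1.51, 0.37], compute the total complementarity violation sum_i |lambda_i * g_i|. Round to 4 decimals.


KKT complementary slackness check:
lambda_1 * g_1 = 7.29 * 1.51 = 11.0079
lambda_2 * g_2 = 2.03 * 0.37 = 0.7511
Total violation = 11.0079 + 0.7511 = 11.759


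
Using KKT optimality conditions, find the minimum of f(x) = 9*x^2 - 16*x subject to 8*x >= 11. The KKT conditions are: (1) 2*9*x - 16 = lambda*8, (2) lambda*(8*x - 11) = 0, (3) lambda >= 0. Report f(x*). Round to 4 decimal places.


Step 1: Try lambda = 0 (constraint inactive).
x_unc = 16/(2*9) = 0.8889
Check: 8*0.8889 = 7.1112 < 11 -- violated!
Step 2: Constraint must be active: 8*x = 11
x* = 11/8 = 1.375
lambda = (2*9*1.375 - 16)/8 = 1.0938
Step 3: Compute optimal value.
f(x*) = 9*1.375^2 - 16*1.375 = -4.9844


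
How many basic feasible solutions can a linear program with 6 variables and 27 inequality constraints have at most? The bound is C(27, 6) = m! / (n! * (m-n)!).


Each vertex corresponds to some choice of n active constraints out of m, so the number of vertices is at most C(m, n) = m! / (n!(m-n)!).
m = 27, n = 6
Numerator: 27 * 26 * 25 * 24 * 23 * 22
Denominator: 6! = 720
C(27, 6) = 296010


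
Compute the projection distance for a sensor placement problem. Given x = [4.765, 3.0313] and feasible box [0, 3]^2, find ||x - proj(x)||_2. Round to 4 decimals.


Project each component onto [0, 3].
clip(4.765) = 3.0, clip(3.0313) = 3.0
Projection = [3.0, 3.0]
Squared diffs: [3.1152, 0.001]
Distance = sqrt(3.1162) = 1.7653


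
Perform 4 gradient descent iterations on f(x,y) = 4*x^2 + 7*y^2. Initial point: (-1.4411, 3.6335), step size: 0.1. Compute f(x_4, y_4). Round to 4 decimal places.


Gradient descent on f(x,y) = 4*x^2 + 7*y^2.
Starting point: (-1.4411, 3.6335), alpha = 0.1
Step 1: grad_x = 2*4*-1.4411 = -11.5288, grad_y = 2*7*3.6335 = 50.869
  x_1 = -1.4411 - 0.1*-11.5288 = -0.2882
  y_1 = 3.6335 - 0.1*50.869 = -1.4534
Step 2: grad_x = 2*4*-0.2882 = -2.3058, grad_y = 2*7*-1.4534 = -20.3476
  x_2 = -0.2882 - 0.1*-2.3058 = -0.0576
  y_2 = -1.4534 - 0.1*-20.3476 = 0.5814
Step 3: grad_x = 2*4*-0.0576 = -0.4612, grad_y = 2*7*0.5814 = 8.139
  x_3 = -0.0576 - 0.1*-0.4612 = -0.0115
  y_3 = 0.5814 - 0.1*8.139 = -0.2325
Step 4: grad_x = 2*4*-0.0115 = -0.0922, grad_y = 2*7*-0.2325 = -3.2556
  x_4 = -0.0115 - 0.1*-0.0922 = -0.0023
  y_4 = -0.2325 - 0.1*-3.2556 = 0.093
f(-0.0023, 0.093) = 4*(-0.0023)^2 + 7*0.093^2 = 0.0606


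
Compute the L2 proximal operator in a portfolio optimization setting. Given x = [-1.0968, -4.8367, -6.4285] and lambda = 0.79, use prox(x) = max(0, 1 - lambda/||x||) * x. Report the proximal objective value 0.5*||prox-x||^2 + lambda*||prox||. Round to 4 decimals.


Step 1: Compute ||x||.
||x|| = 8.1193
Step 2: Compute scaling factor.
scale = max(0, 1 - 0.79/8.1193) = 0.9027
Step 3: prox(x) = [-0.9901, -4.3661, -5.803]
||prox(x)|| = 7.3293
Step 4: Proximal objective.
0.5*||prox-x||^2 = 0.3121
lambda*||prox|| = 5.7901
Total = 6.1022


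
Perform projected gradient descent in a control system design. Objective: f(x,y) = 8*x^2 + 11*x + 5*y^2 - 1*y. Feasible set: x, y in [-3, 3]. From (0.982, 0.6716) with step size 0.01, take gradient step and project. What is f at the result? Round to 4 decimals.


Step 1: Compute gradient at (0.982, 0.6716).
grad_x = 2*8*0.982 + 11 = 26.712
grad_y = 2*5*0.6716 - 1 = 5.716
Step 2: Gradient step.
x_raw = 0.982 - 0.01*26.712 = 0.7149
y_raw = 0.6716 - 0.01*5.716 = 0.6144
Step 3: Project onto [-3, 3].
x_proj = clip(0.7149) = 0.7149
y_proj = clip(0.6144) = 0.6144
Step 4: Evaluate f.
f(0.7149, 0.6144) = 13.2253


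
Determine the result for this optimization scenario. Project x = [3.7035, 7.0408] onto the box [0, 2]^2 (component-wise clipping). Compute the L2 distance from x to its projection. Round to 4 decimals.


Project each component onto [0, 2].
clip(3.7035) = 2.0, clip(7.0408) = 2.0
Projection = [2.0, 2.0]
Squared diffs: [2.9019, 25.4097]
Distance = sqrt(28.3116) = 5.3209


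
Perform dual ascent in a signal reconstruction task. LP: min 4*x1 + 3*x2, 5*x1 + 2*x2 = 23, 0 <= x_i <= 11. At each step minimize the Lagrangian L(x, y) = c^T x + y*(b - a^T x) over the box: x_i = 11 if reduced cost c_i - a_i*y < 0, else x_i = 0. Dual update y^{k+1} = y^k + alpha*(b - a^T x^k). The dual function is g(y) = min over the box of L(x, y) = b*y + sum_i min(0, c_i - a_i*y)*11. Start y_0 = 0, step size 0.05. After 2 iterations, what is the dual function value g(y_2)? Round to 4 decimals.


Dual ascent for LP: min 4*x1 + 3*x2, 5*x1 + 2*x2 = 23, 0 <= x_i <= 11
Step 1: y^k = 0.0, reduced costs: (4.0, 3.0)
  x^k = (0.0, 0.0), subgradient = b - a^T x = 23.0
  y^{k+1} = 0.0 + 0.05*23.0 = 1.15
Step 2: y^k = 1.15, reduced costs: (-1.75, 0.7)
  x^k = (11.0, 0.0), subgradient = b - a^T x = -32.0
  y^{k+1} = 1.15 + 0.05*-32.0 = -0.45
Dual objective at y_2 = -0.45: reduced costs (6.25, 3.9), box minimizer x = (0.0, 0.0)
g(y_2) = b*y + (c1 - a1*y)*x1 + (c2 - a2*y)*x2 = 23*(-0.45) + 6.25*0.0 + 3.9*0.0 = -10.35 + 0.0 + 0.0 = -10.35


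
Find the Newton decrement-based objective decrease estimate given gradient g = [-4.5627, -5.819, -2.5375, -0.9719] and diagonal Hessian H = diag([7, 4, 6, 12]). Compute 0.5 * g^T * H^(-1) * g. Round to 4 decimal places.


Step 1: H is diagonal, so H^(-1) * g = [-0.6518, -1.4548, -0.4229, -0.081].
Step 2: g^T H^(-1) g = sum_i g_i^2 / H_ii
  = (-4.5627)^2/7 + (-5.819)^2/4 + (-2.5375)^2/6 + (-0.9719)^2/12
  = 2.974 + 8.4652 + 1.0732 + 0.0787 = 12.5911
Step 3: Objective decrease = 0.5 * g^T H^(-1) g = 6.2955


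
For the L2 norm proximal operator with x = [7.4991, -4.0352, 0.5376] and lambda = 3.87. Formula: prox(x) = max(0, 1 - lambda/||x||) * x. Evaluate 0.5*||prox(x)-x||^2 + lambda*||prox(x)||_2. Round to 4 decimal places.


Step 1: Compute ||x||.
||x|| = 8.5328
Step 2: Compute scaling factor.
scale = max(0, 1 - 3.87/8.5328) = 0.5465
Step 3: prox(x) = [4.0979, -2.2051, 0.2938]
||prox(x)|| = 4.6628
Step 4: Proximal objective.
0.5*||prox-x||^2 = 7.4885
lambda*||prox|| = 18.045
Total = 25.5334


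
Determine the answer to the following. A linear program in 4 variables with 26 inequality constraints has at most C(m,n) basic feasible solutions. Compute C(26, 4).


Each vertex corresponds to some choice of n active constraints out of m, so the number of vertices is at most C(m, n) = m! / (n!(m-n)!).
m = 26, n = 4
Numerator: 26 * 25 * 24 * 23
Denominator: 4! = 24
C(26, 4) = 14950


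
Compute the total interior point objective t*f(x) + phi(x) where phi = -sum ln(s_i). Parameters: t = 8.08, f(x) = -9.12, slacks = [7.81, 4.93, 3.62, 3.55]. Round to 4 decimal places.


Step 1: Compute log-barrier.
ln values: [2.0554, 1.5953, 1.2865, 1.2669]
phi = -(2.0554 + 1.5953 + 1.2865 + 1.2669) = -6.2042
Step 2: Compute augmented objective.
t*f(x) = 8.08*-9.12 = -73.6896
Total = -73.6896 - 6.2042 = -79.8938


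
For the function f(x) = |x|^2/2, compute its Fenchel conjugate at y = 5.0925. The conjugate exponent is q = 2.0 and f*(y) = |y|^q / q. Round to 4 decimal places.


The conjugate exponent q satisfies 1/p + 1/q = 1.
p = 2, so q = 2/(2 - 1) = 2.0
|y|^q = 5.0925^2.0 = 25.9336
f*(5.0925) = 25.9336 / 2.0 = 12.9668


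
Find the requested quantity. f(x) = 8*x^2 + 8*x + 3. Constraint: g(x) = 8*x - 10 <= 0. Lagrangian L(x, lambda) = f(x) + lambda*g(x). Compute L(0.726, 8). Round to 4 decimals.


Step 1: Evaluate f(x).
f(0.726) = 8*0.726^2 + 8*0.726 + 3 = 13.0246
Step 2: Evaluate g(x).
g(0.726) = 8*0.726 - 10 = -4.192
Step 3: Compute Lagrangian.
L = 13.0246 + 8*-4.192 = -20.5114


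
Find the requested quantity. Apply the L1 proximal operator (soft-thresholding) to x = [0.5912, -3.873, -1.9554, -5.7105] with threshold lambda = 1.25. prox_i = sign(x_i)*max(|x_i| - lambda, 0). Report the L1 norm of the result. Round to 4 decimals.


Soft-thresholding with lambda = 1.25:
prox(0.5912) = sign(0.5912)*max(|0.5912| - 1.25, 0) = 0.0
prox(-3.873) = sign(-3.873)*max(|-3.873| - 1.25, 0) = -2.623
prox(-1.9554) = sign(-1.9554)*max(|-1.9554| - 1.25, 0) = -0.7054
prox(-5.7105) = sign(-5.7105)*max(|-5.7105| - 1.25, 0) = -4.4605
prox(x) = [0.0, -2.623, -0.7054, -4.4605]
||prox(x)||_1 = 0.0 + 2.623 + 0.7054 + 4.4605 = 7.7889


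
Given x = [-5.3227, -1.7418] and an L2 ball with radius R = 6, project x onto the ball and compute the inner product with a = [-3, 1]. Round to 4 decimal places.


Step 1: Compute ||x|| (intermediates to 6 decimals).
||x|| = sqrt((-5.3227)^2 + (-1.7418)^2) = 5.600447
Step 2: Project.
Since ||x|| <= R, proj = x (no scaling needed).
proj(x) = [-5.3227, -1.7418]
Step 3: Dot product.
a^T * proj(x) = -3*(-5.3227) + 1*(-1.7418) = 14.2263


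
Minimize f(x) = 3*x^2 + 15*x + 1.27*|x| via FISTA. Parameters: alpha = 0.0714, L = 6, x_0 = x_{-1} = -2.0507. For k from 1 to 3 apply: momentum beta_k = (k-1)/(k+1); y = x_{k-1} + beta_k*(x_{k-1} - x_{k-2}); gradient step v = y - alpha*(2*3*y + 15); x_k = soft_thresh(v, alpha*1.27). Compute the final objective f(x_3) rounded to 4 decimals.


FISTA on f(x) = 3*x^2 + 15*x + 1.27*|x|
L = 6, alpha = 0.0714
Iteration 1: beta = 0.0, y = -2.0507 + 0.0*(-2.0507 + 2.0507) = -2.0507
  grad(y) = 2.6958, v = y - alpha*grad = -2.2432
  prox(v) = soft_thresh(-2.2432, 0.0907) = -2.1525
Iteration 2: beta = 0.3333, y = -2.1525 + 0.3333*(-2.1525 + 2.0507) = -2.1864
  grad(y) = 1.8814, v = y - alpha*grad = -2.3208
  prox(v) = soft_thresh(-2.3208, 0.0907) = -2.2301
Iteration 3: beta = 0.5, y = -2.2301 + 0.5*(-2.2301 + 2.1525) = -2.2689
  grad(y) = 1.3867, v = y - alpha*grad = -2.3679
  prox(v) = soft_thresh(-2.3679, 0.0907) = -2.2772
f(x_3) = 3*(-2.2772)^2 + 15*(-2.2772) + 1.27*|-2.2772| = -15.709


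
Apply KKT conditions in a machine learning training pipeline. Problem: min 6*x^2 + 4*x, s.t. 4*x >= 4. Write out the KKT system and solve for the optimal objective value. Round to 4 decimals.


Step 1: Try lambda = 0 (constraint inactive).
x_unc = -4/(2*6) = -0.3333
Check: 4*-0.3333 = -1.3332 < 4 -- violated!
Step 2: Constraint must be active: 4*x = 4
x* = 4/4 = 1.0
lambda = (2*6*1.0 + 4)/4 = 4.0
Step 3: Compute optimal value.
f(x*) = 6*1.0^2 + 4*1.0 = 10.0


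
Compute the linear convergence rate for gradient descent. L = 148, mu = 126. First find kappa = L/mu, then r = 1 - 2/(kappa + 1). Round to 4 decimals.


Step 1: Compute the condition number.
kappa = L/mu = 148/126 = 1.1746
Step 2: Compute the convergence rate.
r = 1 - 2/(kappa + 1) = 1 - 2*mu/(L + mu) = (L - mu)/(L + mu) = 22/274 = 0.0803


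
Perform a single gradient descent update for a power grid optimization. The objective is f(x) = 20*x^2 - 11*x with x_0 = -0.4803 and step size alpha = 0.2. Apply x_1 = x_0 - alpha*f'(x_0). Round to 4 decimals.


We compute the gradient at x_0 and apply the update.
f'(x) = 40*x - 11
f'(-0.4803) = 40*-0.4803 - 11 = -30.212
x_1 = -0.4803 - 0.2*-30.212 = 5.5621


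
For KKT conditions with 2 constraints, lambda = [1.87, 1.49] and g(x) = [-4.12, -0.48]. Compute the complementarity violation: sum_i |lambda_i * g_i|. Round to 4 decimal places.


KKT complementary slackness check:
lambda_1 * g_1 = 1.87 * -4.12 = -7.7044
lambda_2 * g_2 = 1.49 * -0.48 = -0.7152
Total violation = 7.7044 + 0.7152 = 8.4196


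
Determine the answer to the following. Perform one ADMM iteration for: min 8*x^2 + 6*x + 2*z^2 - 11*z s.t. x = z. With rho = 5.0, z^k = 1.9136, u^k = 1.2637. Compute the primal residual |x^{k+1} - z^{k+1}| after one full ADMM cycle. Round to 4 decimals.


ADMM iteration with rho = 5.0, z^k = 1.9136, u^k = 1.2637
Step 1: x-update.
Minimize 8*x^2 + 6*x + (5.0/2)*(x - 1.9136 + 1.2637)^2
FOC: (2*8 + 5.0)*x = -6 + 5.0*(1.9136 - 1.2637)
x^{k+1} = -0.131
Step 2: z-update.
Minimize 2*z^2 - 11*z + (5.0/2)*(-0.131 - z + 1.2637)^2
FOC: (2*2 + 5.0)*z = 11 + 5.0*(-0.131 + 1.2637)
z^{k+1} = 1.8515
Step 3: u-update.
u^{k+1} = 1.2637 - 0.131 - 1.8515 = -0.7188
Step 4: Primal residual = |-0.131 - 1.8515| = 1.9825


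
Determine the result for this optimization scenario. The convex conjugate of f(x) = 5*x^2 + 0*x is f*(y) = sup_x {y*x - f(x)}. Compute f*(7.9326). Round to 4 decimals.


f*(y) = sup_x {y*x - a*x^2 - b*x} = sup_x {(y-b)*x - a*x^2}
FOC: (y - b) - 2a*x = 0 => x* = (y - b)/(2a)
x* = (7.9326 - 0)/(2*5) = 0.7933
f*(7.9326) = (y-b)^2/(4a) = (7.9326 - 0)^2/(4*5)
= 62.9261/20 = 3.1463


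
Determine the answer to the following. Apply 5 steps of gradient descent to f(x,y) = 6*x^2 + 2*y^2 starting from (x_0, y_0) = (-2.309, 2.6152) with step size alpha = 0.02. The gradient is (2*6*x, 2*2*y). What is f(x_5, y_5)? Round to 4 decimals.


Gradient descent on f(x,y) = 6*x^2 + 2*y^2.
Starting point: (-2.309, 2.6152), alpha = 0.02
Step 1: grad_x = 2*6*-2.309 = -27.708, grad_y = 2*2*2.6152 = 10.4608
  x_1 = -2.309 - 0.02*-27.708 = -1.7548
  y_1 = 2.6152 - 0.02*10.4608 = 2.406
Step 2: grad_x = 2*6*-1.7548 = -21.0581, grad_y = 2*2*2.406 = 9.6239
  x_2 = -1.7548 - 0.02*-21.0581 = -1.3337
  y_2 = 2.406 - 0.02*9.6239 = 2.2135
Step 3: grad_x = 2*6*-1.3337 = -16.0041, grad_y = 2*2*2.2135 = 8.854
  x_3 = -1.3337 - 0.02*-16.0041 = -1.0136
  y_3 = 2.2135 - 0.02*8.854 = 2.0364
Step 4: grad_x = 2*6*-1.0136 = -12.1631, grad_y = 2*2*2.0364 = 8.1457
  x_4 = -1.0136 - 0.02*-12.1631 = -0.7703
  y_4 = 2.0364 - 0.02*8.1457 = 1.8735
Step 5: grad_x = 2*6*-0.7703 = -9.244, grad_y = 2*2*1.8735 = 7.494
  x_5 = -0.7703 - 0.02*-9.244 = -0.5855
  y_5 = 1.8735 - 0.02*7.494 = 1.7236
f(-0.5855, 1.7236) = 6*(-0.5855)^2 + 2*1.7236^2 = 7.9983


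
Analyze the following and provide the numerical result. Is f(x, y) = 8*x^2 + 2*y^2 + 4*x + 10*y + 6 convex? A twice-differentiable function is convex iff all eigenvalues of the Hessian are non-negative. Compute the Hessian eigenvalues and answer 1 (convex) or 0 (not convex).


The Hessian of f(x,y) = 8*x^2 + 2*y^2 + 4*x + 10*y + 6 is:
H = [[16, 0], [0, 4]]
Trace = 16 + 4 = 20
Determinant = 16*4 - (0)^2 = 64
Discriminant = (20)^2 - 4*64 = 144.0
Eigenvalues: lambda_1 = 4.0, lambda_2 = 16.0
The function is convex.

1


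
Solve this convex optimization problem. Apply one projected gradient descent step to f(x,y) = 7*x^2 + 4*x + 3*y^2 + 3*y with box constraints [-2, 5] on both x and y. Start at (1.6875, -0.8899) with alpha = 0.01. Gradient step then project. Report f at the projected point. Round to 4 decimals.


Step 1: Compute gradient at (1.6875, -0.8899).
grad_x = 2*7*1.6875 + 4 = 27.625
grad_y = 2*3*-0.8899 + 3 = -2.3394
Step 2: Gradient step.
x_raw = 1.6875 - 0.01*27.625 = 1.4113
y_raw = -0.8899 - 0.01*-2.3394 = -0.8665
Step 3: Project onto [-2, 5].
x_proj = clip(1.4113) = 1.4113
y_proj = clip(-0.8665) = -0.8665
Step 4: Evaluate f.
f(1.4113, -0.8665) = 19.2394


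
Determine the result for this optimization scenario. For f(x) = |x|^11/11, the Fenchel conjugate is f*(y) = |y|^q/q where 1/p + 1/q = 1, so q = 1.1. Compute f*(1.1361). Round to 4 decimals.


The conjugate exponent q satisfies 1/p + 1/q = 1.
p = 11, so q = 11/(11 - 1) = 1.1
|y|^q = 1.1361^1.1 = 1.1507
f*(1.1361) = 1.1507 / 1.1 = 1.0461


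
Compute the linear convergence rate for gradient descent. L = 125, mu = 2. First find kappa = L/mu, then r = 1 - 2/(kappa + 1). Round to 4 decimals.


Step 1: Compute the condition number.
kappa = L/mu = 125/2 = 62.5
Step 2: Compute the convergence rate.
r = 1 - 2/(kappa + 1) = 1 - 2*mu/(L + mu) = (L - mu)/(L + mu) = 123/127 = 0.9685


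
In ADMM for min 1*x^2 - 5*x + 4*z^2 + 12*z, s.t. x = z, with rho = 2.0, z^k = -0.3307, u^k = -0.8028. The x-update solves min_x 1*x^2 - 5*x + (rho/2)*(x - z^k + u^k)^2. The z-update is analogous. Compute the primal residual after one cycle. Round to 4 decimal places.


ADMM iteration with rho = 2.0, z^k = -0.3307, u^k = -0.8028
Step 1: x-update.
Minimize 1*x^2 - 5*x + (2.0/2)*(x + 0.3307 - 0.8028)^2
FOC: (2*1 + 2.0)*x = 5 + 2.0*(-0.3307 + 0.8028)
x^{k+1} = 1.4861
Step 2: z-update.
Minimize 4*z^2 + 12*z + (2.0/2)*(1.4861 - z - 0.8028)^2
FOC: (2*4 + 2.0)*z = -12 + 2.0*(1.4861 - 0.8028)
z^{k+1} = -1.0634
Step 3: u-update.
u^{k+1} = -0.8028 + 1.4861 + 1.0634 = 1.7466
Step 4: Primal residual = |1.4861 + 1.0634| = 2.5494


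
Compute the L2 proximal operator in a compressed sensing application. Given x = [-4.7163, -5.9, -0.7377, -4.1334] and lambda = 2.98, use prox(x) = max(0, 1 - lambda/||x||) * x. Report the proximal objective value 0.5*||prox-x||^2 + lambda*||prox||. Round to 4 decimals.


Step 1: Compute ||x||.
||x|| = 8.6419
Step 2: Compute scaling factor.
scale = max(0, 1 - 2.98/8.6419) = 0.6552
Step 3: prox(x) = [-3.09, -3.8655, -0.4833, -2.7081]
||prox(x)|| = 5.6619
Step 4: Proximal objective.
0.5*||prox-x||^2 = 4.4402
lambda*||prox|| = 16.8725
Total = 21.3127


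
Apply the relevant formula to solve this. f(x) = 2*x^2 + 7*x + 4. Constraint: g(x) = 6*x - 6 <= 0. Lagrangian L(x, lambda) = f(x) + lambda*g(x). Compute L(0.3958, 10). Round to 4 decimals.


Step 1: Evaluate f(x).
f(0.3958) = 2*0.3958^2 + 7*0.3958 + 4 = 7.0839
Step 2: Evaluate g(x).
g(0.3958) = 6*0.3958 - 6 = -3.6252
Step 3: Compute Lagrangian.
L = 7.0839 + 10*-3.6252 = -29.1681


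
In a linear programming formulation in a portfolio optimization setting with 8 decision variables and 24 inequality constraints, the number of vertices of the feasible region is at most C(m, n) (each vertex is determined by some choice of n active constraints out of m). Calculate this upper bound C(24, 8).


Each vertex corresponds to some choice of n active constraints out of m, so the number of vertices is at most C(m, n) = m! / (n!(m-n)!).
m = 24, n = 8
Numerator: 24 * 23 * 22 * 21 * 20 * 19 * 18 * 17
Denominator: 8! = 40320
C(24, 8) = 735471


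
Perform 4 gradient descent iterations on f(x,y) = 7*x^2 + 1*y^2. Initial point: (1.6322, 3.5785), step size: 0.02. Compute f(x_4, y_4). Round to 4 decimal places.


Gradient descent on f(x,y) = 7*x^2 + 1*y^2.
Starting point: (1.6322, 3.5785), alpha = 0.02
Step 1: grad_x = 2*7*1.6322 = 22.8508, grad_y = 2*1*3.5785 = 7.157
  x_1 = 1.6322 - 0.02*22.8508 = 1.1752
  y_1 = 3.5785 - 0.02*7.157 = 3.4354
Step 2: grad_x = 2*7*1.1752 = 16.4526, grad_y = 2*1*3.4354 = 6.8707
  x_2 = 1.1752 - 0.02*16.4526 = 0.8461
  y_2 = 3.4354 - 0.02*6.8707 = 3.2979
Step 3: grad_x = 2*7*0.8461 = 11.8459, grad_y = 2*1*3.2979 = 6.5959
  x_3 = 0.8461 - 0.02*11.8459 = 0.6092
  y_3 = 3.2979 - 0.02*6.5959 = 3.166
Step 4: grad_x = 2*7*0.6092 = 8.529, grad_y = 2*1*3.166 = 6.3321
  x_4 = 0.6092 - 0.02*8.529 = 0.4386
  y_4 = 3.166 - 0.02*6.3321 = 3.0394
f(0.4386, 3.0394) = 7*0.4386^2 + 1*3.0394^2 = 10.5847


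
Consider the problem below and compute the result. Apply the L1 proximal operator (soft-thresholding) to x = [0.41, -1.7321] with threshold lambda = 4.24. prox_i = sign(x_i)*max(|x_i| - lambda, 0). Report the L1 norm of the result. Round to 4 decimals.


Soft-thresholding with lambda = 4.24:
prox(0.41) = sign(0.41)*max(|0.41| - 4.24, 0) = 0.0
prox(-1.7321) = sign(-1.7321)*max(|-1.7321| - 4.24, 0) = 0.0
prox(x) = [0.0, 0.0]
||prox(x)||_1 = 0.0 + 0.0 = 0.0


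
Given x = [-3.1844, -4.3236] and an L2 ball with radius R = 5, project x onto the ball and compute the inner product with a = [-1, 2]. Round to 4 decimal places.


Step 1: Compute ||x|| (intermediates to 6 decimals).
||x|| = sqrt((-3.1844)^2 + (-4.3236)^2) = 5.369723
Step 2: Project.
Since ||x|| > R, scale = R/||x|| = 5/5.369723 = 0.931147, proj(x) = scale * x
proj(x) = [-2.965145, -4.025907]
Step 3: Dot product.
a^T * proj(x) = -1*(-2.965145) + 2*(-4.025907) = -5.0867


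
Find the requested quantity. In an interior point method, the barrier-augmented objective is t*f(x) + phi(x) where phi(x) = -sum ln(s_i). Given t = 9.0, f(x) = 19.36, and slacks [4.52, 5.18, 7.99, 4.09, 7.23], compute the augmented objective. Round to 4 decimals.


Step 1: Compute log-barrier.
ln values: [1.5085, 1.6448, 2.0782, 1.4085, 1.9782]
phi = -(1.5085 + 1.6448 + 2.0782 + 1.4085 + 1.9782) = -8.6183
Step 2: Compute augmented objective.
t*f(x) = 9.0*19.36 = 174.24
Total = 174.24 - 8.6183 = 165.6217


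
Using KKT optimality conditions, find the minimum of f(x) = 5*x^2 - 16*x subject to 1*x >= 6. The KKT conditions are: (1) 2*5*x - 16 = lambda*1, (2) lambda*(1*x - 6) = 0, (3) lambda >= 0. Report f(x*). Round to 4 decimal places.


Step 1: Try lambda = 0 (constraint inactive).
x_unc = 16/(2*5) = 1.6
Check: 1*1.6 = 1.6 < 6 -- violated!
Step 2: Constraint must be active: 1*x = 6
x* = 6/1 = 6.0
lambda = (2*5*6.0 - 16)/1 = 44.0
Step 3: Compute optimal value.
f(x*) = 5*6.0^2 - 16*6.0 = 84.0


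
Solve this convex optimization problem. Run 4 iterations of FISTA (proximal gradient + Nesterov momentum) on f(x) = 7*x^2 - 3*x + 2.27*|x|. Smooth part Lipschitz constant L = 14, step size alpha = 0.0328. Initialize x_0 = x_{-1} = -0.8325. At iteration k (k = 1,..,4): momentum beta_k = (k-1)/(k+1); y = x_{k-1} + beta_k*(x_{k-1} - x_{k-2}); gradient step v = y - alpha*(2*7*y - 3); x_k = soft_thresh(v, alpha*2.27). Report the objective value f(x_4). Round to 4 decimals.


FISTA on f(x) = 7*x^2 - 3*x + 2.27*|x|
L = 14, alpha = 0.0328
Iteration 1: beta = 0.0, y = -0.8325 + 0.0*(-0.8325 + 0.8325) = -0.8325
  grad(y) = -14.655, v = y - alpha*grad = -0.3518
  prox(v) = soft_thresh(-0.3518, 0.0745) = -0.2774
Iteration 2: beta = 0.3333, y = -0.2774 + 0.3333*(-0.2774 + 0.8325) = -0.0923
  grad(y) = -4.2924, v = y - alpha*grad = 0.0485
  prox(v) = soft_thresh(0.0485, 0.0745) = 0.0
Iteration 3: beta = 0.5, y = 0.0 + 0.5*(0.0 + 0.2774) = 0.1387
  grad(y) = -1.0585, v = y - alpha*grad = 0.1734
  prox(v) = soft_thresh(0.1734, 0.0745) = 0.0989
Iteration 4: beta = 0.6, y = 0.0989 + 0.6*(0.0989 - 0.0) = 0.1583
  grad(y) = -0.7837, v = y - alpha*grad = 0.184
  prox(v) = soft_thresh(0.184, 0.0745) = 0.1096
f(x_4) = 7*0.1096^2 - 3*0.1096 + 2.27*|0.1096| = 0.004


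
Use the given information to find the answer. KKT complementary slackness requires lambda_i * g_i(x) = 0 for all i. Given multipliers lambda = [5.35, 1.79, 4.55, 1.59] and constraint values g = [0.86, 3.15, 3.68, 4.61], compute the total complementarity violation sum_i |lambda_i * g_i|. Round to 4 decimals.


KKT complementary slackness check:
lambda_1 * g_1 = 5.35 * 0.86 = 4.601
lambda_2 * g_2 = 1.79 * 3.15 = 5.6385
lambda_3 * g_3 = 4.55 * 3.68 = 16.744
lambda_4 * g_4 = 1.59 * 4.61 = 7.3299
Total violation = 4.601 + 5.6385 + 16.744 + 7.3299 = 34.3134


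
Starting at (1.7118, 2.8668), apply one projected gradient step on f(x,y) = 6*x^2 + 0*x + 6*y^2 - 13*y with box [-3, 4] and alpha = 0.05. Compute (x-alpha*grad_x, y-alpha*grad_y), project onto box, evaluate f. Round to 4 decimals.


Step 1: Compute gradient at (1.7118, 2.8668).
grad_x = 2*6*1.7118 + 0 = 20.5416
grad_y = 2*6*2.8668 - 13 = 21.4016
Step 2: Gradient step.
x_raw = 1.7118 - 0.05*20.5416 = 0.6847
y_raw = 2.8668 - 0.05*21.4016 = 1.7967
Step 3: Project onto [-3, 4].
x_proj = clip(0.6847) = 0.6847
y_proj = clip(1.7967) = 1.7967
Step 4: Evaluate f.
f(0.6847, 1.7967) = -1.1751


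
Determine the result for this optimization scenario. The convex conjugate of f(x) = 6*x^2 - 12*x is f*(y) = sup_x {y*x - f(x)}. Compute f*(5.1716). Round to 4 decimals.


f*(y) = sup_x {y*x - a*x^2 - b*x} = sup_x {(y-b)*x - a*x^2}
FOC: (y - b) - 2a*x = 0 => x* = (y - b)/(2a)
x* = (5.1716 + 12)/(2*6) = 1.431
f*(5.1716) = (y-b)^2/(4a) = (5.1716 + 12)^2/(4*6)
= 294.8638/24 = 12.286


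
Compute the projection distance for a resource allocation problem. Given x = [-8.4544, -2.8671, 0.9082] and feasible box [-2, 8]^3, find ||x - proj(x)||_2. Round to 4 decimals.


Project each component onto [-2, 8].
clip(-8.4544) = -2.0, clip(-2.8671) = -2.0, clip(0.9082) = 0.9082
Projection = [-2.0, -2.0, 0.9082]
Squared diffs: [41.6593, 0.7519, 0.0]
Distance = sqrt(42.4112) = 6.5124


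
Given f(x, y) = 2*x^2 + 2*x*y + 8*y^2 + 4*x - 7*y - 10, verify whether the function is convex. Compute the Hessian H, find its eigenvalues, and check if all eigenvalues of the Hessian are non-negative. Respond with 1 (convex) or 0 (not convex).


The Hessian of f(x,y) = 2*x^2 + 2*x*y + 8*y^2 + 4*x - 7*y - 10 is:
H = [[4, 2], [2, 16]]
Trace = 4 + 16 = 20
Determinant = 4*16 - (2)^2 = 60
Discriminant = (20)^2 - 4*60 = 160.0
Eigenvalues: lambda_1 = 3.6754, lambda_2 = 16.3246
The function is convex.

1


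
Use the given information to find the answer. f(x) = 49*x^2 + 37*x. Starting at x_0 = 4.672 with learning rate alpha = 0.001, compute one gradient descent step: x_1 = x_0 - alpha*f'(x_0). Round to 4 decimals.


We compute the gradient at x_0 and apply the update.
f'(x) = 98*x + 37
f'(4.672) = 98*4.672 + 37 = 494.856
x_1 = 4.672 - 0.001*494.856 = 4.1771


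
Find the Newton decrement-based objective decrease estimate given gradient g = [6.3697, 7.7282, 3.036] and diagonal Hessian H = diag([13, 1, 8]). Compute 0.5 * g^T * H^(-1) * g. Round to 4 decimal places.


Step 1: H is diagonal, so H^(-1) * g = [0.49, 7.7282, 0.3795].
Step 2: g^T H^(-1) g = sum_i g_i^2 / H_ii
  = (6.3697)^2/13 + (7.7282)^2/1 + (3.036)^2/8
  = 3.121 + 59.7251 + 1.1522 = 63.9982
Step 3: Objective decrease = 0.5 * g^T H^(-1) g = 31.9991


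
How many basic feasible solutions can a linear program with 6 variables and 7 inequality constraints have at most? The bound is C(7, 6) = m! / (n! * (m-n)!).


Each vertex corresponds to some choice of n active constraints out of m, so the number of vertices is at most C(m, n) = m! / (n!(m-n)!).
m = 7, n = 6
Numerator: 7 * 6 * 5 * 4 * 3 * 2
Denominator: 6! = 720
C(7, 6) = 7


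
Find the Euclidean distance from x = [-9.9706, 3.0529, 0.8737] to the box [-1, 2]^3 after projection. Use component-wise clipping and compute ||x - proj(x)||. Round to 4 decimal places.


Project each component onto [-1, 2].
clip(-9.9706) = -1.0, clip(3.0529) = 2.0, clip(0.8737) = 0.8737
Projection = [-1.0, 2.0, 0.8737]
Squared diffs: [80.4717, 1.1086, 0.0]
Distance = sqrt(81.5803) = 9.0322


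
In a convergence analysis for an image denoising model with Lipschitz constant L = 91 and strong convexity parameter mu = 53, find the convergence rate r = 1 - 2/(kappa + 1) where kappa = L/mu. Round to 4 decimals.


Step 1: Compute the condition number.
kappa = L/mu = 91/53 = 1.717
Step 2: Compute the convergence rate.
r = 1 - 2/(kappa + 1) = 1 - 2*mu/(L + mu) = (L - mu)/(L + mu) = 38/144 = 0.2639


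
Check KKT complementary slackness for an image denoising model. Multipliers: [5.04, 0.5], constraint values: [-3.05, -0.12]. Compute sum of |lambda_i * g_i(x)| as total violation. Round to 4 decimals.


KKT complementary slackness check:
lambda_1 * g_1 = 5.04 * -3.05 = -15.372
lambda_2 * g_2 = 0.5 * -0.12 = -0.06
Total violation = 15.372 + 0.06 = 15.432


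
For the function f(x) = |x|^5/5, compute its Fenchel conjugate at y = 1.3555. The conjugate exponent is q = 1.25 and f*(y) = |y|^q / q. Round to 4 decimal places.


The conjugate exponent q satisfies 1/p + 1/q = 1.
p = 5, so q = 5/(5 - 1) = 1.25
|y|^q = 1.3555^1.25 = 1.4626
f*(1.3555) = 1.4626 / 1.25 = 1.1701


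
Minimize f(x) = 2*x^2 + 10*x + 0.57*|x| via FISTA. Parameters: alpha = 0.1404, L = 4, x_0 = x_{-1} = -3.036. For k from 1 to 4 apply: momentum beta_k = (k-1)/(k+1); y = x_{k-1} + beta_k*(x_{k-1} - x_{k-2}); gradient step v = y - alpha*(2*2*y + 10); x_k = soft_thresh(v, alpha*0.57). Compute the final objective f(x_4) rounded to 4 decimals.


FISTA on f(x) = 2*x^2 + 10*x + 0.57*|x|
L = 4, alpha = 0.1404
Iteration 1: beta = 0.0, y = -3.036 + 0.0*(-3.036 + 3.036) = -3.036
  grad(y) = -2.144, v = y - alpha*grad = -2.735
  prox(v) = soft_thresh(-2.735, 0.08) = -2.655
Iteration 2: beta = 0.3333, y = -2.655 + 0.3333*(-2.655 + 3.036) = -2.5279
  grad(y) = -0.1118, v = y - alpha*grad = -2.5122
  prox(v) = soft_thresh(-2.5122, 0.08) = -2.4322
Iteration 3: beta = 0.5, y = -2.4322 + 0.5*(-2.4322 + 2.655) = -2.3209
  grad(y) = 0.7166, v = y - alpha*grad = -2.4215
  prox(v) = soft_thresh(-2.4215, 0.08) = -2.3414
Iteration 4: beta = 0.6, y = -2.3414 + 0.6*(-2.3414 + 2.4322) = -2.287
  grad(y) = 0.8522, v = y - alpha*grad = -2.4066
  prox(v) = soft_thresh(-2.4066, 0.08) = -2.3266
f(x_4) = 2*(-2.3266)^2 + 10*(-2.3266) + 0.57*|-2.3266| = -11.1137


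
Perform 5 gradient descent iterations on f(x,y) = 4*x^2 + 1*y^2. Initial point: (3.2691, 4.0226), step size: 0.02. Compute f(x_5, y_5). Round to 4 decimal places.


Gradient descent on f(x,y) = 4*x^2 + 1*y^2.
Starting point: (3.2691, 4.0226), alpha = 0.02
Step 1: grad_x = 2*4*3.2691 = 26.1528, grad_y = 2*1*4.0226 = 8.0452
  x_1 = 3.2691 - 0.02*26.1528 = 2.746
  y_1 = 4.0226 - 0.02*8.0452 = 3.8617
Step 2: grad_x = 2*4*2.746 = 21.9684, grad_y = 2*1*3.8617 = 7.7234
  x_2 = 2.746 - 0.02*21.9684 = 2.3067
  y_2 = 3.8617 - 0.02*7.7234 = 3.7072
Step 3: grad_x = 2*4*2.3067 = 18.4534, grad_y = 2*1*3.7072 = 7.4145
  x_3 = 2.3067 - 0.02*18.4534 = 1.9376
  y_3 = 3.7072 - 0.02*7.4145 = 3.5589
Step 4: grad_x = 2*4*1.9376 = 15.5009, grad_y = 2*1*3.5589 = 7.1179
  x_4 = 1.9376 - 0.02*15.5009 = 1.6276
  y_4 = 3.5589 - 0.02*7.1179 = 3.4166
Step 5: grad_x = 2*4*1.6276 = 13.0207, grad_y = 2*1*3.4166 = 6.8332
  x_5 = 1.6276 - 0.02*13.0207 = 1.3672
  y_5 = 3.4166 - 0.02*6.8332 = 3.2799
f(1.3672, 3.2799) = 4*1.3672^2 + 1*3.2799^2 = 18.2346


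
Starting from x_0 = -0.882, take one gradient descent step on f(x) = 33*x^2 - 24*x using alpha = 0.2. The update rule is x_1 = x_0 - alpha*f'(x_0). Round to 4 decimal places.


We compute the gradient at x_0 and apply the update.
f'(x) = 66*x - 24
f'(-0.882) = 66*-0.882 - 24 = -82.212
x_1 = -0.882 - 0.2*-82.212 = 15.5604


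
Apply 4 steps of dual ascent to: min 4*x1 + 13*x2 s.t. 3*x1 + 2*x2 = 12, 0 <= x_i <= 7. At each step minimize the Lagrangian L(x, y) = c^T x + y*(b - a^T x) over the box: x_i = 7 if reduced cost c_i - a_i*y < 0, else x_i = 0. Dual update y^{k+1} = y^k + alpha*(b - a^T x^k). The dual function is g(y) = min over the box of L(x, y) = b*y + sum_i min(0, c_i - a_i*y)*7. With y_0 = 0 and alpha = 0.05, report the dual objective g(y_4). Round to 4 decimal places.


Dual ascent for LP: min 4*x1 + 13*x2, 3*x1 + 2*x2 = 12, 0 <= x_i <= 7
Step 1: y^k = 0.0, reduced costs: (4.0, 13.0)
  x^k = (0.0, 0.0), subgradient = b - a^T x = 12.0
  y^{k+1} = 0.0 + 0.05*12.0 = 0.6
Step 2: y^k = 0.6, reduced costs: (2.2, 11.8)
  x^k = (0.0, 0.0), subgradient = b - a^T x = 12.0
  y^{k+1} = 0.6 + 0.05*12.0 = 1.2
Step 3: y^k = 1.2, reduced costs: (0.4, 10.6)
  x^k = (0.0, 0.0), subgradient = b - a^T x = 12.0
  y^{k+1} = 1.2 + 0.05*12.0 = 1.8
Step 4: y^k = 1.8, reduced costs: (-1.4, 9.4)
  x^k = (7.0, 0.0), subgradient = b - a^T x = -9.0
  y^{k+1} = 1.8 + 0.05*-9.0 = 1.35
Dual objective at y_4 = 1.35: reduced costs (-0.05, 10.3), box minimizer x = (7.0, 0.0)
g(y_4) = b*y + (c1 - a1*y)*x1 + (c2 - a2*y)*x2 = 12*1.35 + (-0.05)*7.0 + 10.3*0.0 = 16.2 - 0.35 + 0.0 = 15.85


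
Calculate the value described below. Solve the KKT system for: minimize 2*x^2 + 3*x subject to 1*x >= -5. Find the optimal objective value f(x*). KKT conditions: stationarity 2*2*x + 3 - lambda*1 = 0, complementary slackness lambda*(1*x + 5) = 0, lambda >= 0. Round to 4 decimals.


Step 1: Try lambda = 0 (constraint inactive).
Stationarity: 2*2*x + 3 = 0
x* = -3/(2*2) = -0.75
Check constraint: 1*-0.75 = -0.75 >= -5 -- satisfied.
Step 2: Compute optimal value.
f(x*) = 2*(-0.75)^2 + 3*(-0.75) = -1.125


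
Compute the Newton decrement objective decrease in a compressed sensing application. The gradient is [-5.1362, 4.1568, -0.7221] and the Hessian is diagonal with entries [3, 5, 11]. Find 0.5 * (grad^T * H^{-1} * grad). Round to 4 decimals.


Step 1: H is diagonal, so H^(-1) * g = [-1.7121, 0.8314, -0.0656].
Step 2: g^T H^(-1) g = sum_i g_i^2 / H_ii
  = (-5.1362)^2/3 + (4.1568)^2/5 + (-0.7221)^2/11
  = 8.7935 + 3.4558 + 0.0474 = 12.2967
Step 3: Objective decrease = 0.5 * g^T H^(-1) g = 6.1484


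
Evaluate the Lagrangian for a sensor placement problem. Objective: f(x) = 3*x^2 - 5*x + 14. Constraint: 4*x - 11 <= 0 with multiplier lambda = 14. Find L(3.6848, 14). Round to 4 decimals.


Step 1: Evaluate f(x).
f(3.6848) = 3*3.6848^2 - 5*3.6848 + 14 = 36.3093
Step 2: Evaluate g(x).
g(3.6848) = 4*3.6848 - 11 = 3.7392
Step 3: Compute Lagrangian.
L = 36.3093 + 14*3.7392 = 88.6581


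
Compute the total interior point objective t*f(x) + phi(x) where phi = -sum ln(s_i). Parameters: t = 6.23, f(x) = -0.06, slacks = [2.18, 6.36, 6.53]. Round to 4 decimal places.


Step 1: Compute log-barrier.
ln values: [0.7793, 1.85, 1.8764]
phi = -(0.7793 + 1.85 + 1.8764) = -4.5058
Step 2: Compute augmented objective.
t*f(x) = 6.23*-0.06 = -0.3738
Total = -0.3738 - 4.5058 = -4.8796


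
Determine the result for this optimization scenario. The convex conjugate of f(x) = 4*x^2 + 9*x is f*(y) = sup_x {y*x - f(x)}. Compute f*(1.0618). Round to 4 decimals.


f*(y) = sup_x {y*x - a*x^2 - b*x} = sup_x {(y-b)*x - a*x^2}
FOC: (y - b) - 2a*x = 0 => x* = (y - b)/(2a)
x* = (1.0618 - 9)/(2*4) = -0.9923
f*(1.0618) = (y-b)^2/(4a) = (1.0618 - 9)^2/(4*4)
= 63.015/16 = 3.9384


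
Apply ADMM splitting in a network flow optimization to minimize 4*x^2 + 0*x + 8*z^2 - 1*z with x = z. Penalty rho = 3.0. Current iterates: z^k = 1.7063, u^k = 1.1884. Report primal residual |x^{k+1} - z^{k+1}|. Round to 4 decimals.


ADMM iteration with rho = 3.0, z^k = 1.7063, u^k = 1.1884
Step 1: x-update.
Minimize 4*x^2 + 0*x + (3.0/2)*(x - 1.7063 + 1.1884)^2
FOC: (2*4 + 3.0)*x = 0 + 3.0*(1.7063 - 1.1884)
x^{k+1} = 0.1412
Step 2: z-update.
Minimize 8*z^2 - 1*z + (3.0/2)*(0.1412 - z + 1.1884)^2
FOC: (2*8 + 3.0)*z = 1 + 3.0*(0.1412 + 1.1884)
z^{k+1} = 0.2626
Step 3: u-update.
u^{k+1} = 1.1884 + 0.1412 - 0.2626 = 1.0671
Step 4: Primal residual = |0.1412 - 0.2626| = 0.1213


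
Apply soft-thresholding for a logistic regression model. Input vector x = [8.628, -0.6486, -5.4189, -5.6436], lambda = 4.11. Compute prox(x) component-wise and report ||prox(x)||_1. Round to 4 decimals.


Soft-thresholding with lambda = 4.11:
prox(8.628) = sign(8.628)*max(|8.628| - 4.11, 0) = 4.518
prox(-0.6486) = sign(-0.6486)*max(|-0.6486| - 4.11, 0) = 0.0
prox(-5.4189) = sign(-5.4189)*max(|-5.4189| - 4.11, 0) = -1.3089
prox(-5.6436) = sign(-5.6436)*max(|-5.6436| - 4.11, 0) = -1.5336
prox(x) = [4.518, 0.0, -1.3089, -1.5336]
||prox(x)||_1 = 4.518 + 0.0 + 1.3089 + 1.5336 = 7.3605


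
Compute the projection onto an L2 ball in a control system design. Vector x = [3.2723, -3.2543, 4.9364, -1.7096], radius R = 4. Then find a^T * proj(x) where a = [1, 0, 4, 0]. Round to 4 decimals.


Step 1: Compute ||x|| (intermediates to 6 decimals).
||x|| = sqrt(3.2723^2 + (-3.2543)^2 + 4.9364^2 + (-1.7096)^2) = 6.970595
Step 2: Project.
Since ||x|| > R, scale = R/||x|| = 4/6.970595 = 0.573839, proj(x) = scale * x
proj(x) = [1.877773, -1.867444, 2.832699, -0.981035]
Step 3: Dot product.
a^T * proj(x) = 1*1.877773 + 0*(-1.867444) + 4*2.832699 + 0*(-0.981035) = 13.2086


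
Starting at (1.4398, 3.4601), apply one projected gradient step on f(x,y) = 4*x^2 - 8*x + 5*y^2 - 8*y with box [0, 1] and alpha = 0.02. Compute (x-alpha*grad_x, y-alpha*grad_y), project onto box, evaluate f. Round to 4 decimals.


Step 1: Compute gradient at (1.4398, 3.4601).
grad_x = 2*4*1.4398 - 8 = 3.5184
grad_y = 2*5*3.4601 - 8 = 26.601
Step 2: Gradient step.
x_raw = 1.4398 - 0.02*3.5184 = 1.3694
y_raw = 3.4601 - 0.02*26.601 = 2.9281
Step 3: Project onto [0, 1].
x_proj = clip(1.3694) = 1.0
y_proj = clip(2.9281) = 1.0
Step 4: Evaluate f.
f(1.0, 1.0) = -7.0


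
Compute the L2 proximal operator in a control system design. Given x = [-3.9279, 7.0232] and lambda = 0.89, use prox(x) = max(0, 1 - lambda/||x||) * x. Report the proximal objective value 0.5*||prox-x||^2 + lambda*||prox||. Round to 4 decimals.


Step 1: Compute ||x||.
||x|| = 8.047
Step 2: Compute scaling factor.
scale = max(0, 1 - 0.89/8.047) = 0.8894
Step 3: prox(x) = [-3.4935, 6.2464]
||prox(x)|| = 7.157
Step 4: Proximal objective.
0.5*||prox-x||^2 = 0.3961
lambda*||prox|| = 6.3697
Total = 6.7658


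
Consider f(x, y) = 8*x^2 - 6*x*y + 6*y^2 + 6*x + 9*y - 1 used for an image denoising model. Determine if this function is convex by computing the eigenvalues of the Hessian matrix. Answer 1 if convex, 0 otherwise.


The Hessian of f(x,y) = 8*x^2 - 6*x*y + 6*y^2 + 6*x + 9*y - 1 is:
H = [[16, -6], [-6, 12]]
Trace = 16 + 12 = 28
Determinant = 16*12 - (-6)^2 = 156
Discriminant = (28)^2 - 4*156 = 160.0
Eigenvalues: lambda_1 = 7.6754, lambda_2 = 20.3246
The function is convex.

1


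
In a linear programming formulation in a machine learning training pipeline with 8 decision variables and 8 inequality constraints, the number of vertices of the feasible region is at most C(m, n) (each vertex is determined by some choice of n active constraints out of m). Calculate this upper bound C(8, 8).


Each vertex corresponds to some choice of n active constraints out of m, so the number of vertices is at most C(m, n) = m! / (n!(m-n)!).
m = 8, n = 8
Numerator: 8 * 7 * 6 * 5 * 4 * 3 * 2 * 1
Denominator: 8! = 40320
C(8, 8) = 1


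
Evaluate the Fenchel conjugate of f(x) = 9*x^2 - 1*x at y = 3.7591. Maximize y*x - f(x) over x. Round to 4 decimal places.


f*(y) = sup_x {y*x - a*x^2 - b*x} = sup_x {(y-b)*x - a*x^2}
FOC: (y - b) - 2a*x = 0 => x* = (y - b)/(2a)
x* = (3.7591 + 1)/(2*9) = 0.2644
f*(3.7591) = (y-b)^2/(4a) = (3.7591 + 1)^2/(4*9)
= 22.649/36 = 0.6291


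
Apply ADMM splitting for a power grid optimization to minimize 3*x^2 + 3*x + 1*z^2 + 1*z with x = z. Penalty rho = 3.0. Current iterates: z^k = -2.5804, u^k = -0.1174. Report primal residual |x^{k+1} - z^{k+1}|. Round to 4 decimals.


ADMM iteration with rho = 3.0, z^k = -2.5804, u^k = -0.1174
Step 1: x-update.
Minimize 3*x^2 + 3*x + (3.0/2)*(x + 2.5804 - 0.1174)^2
FOC: (2*3 + 3.0)*x = -3 + 3.0*(-2.5804 + 0.1174)
x^{k+1} = -1.1543
Step 2: z-update.
Minimize 1*z^2 + 1*z + (3.0/2)*(-1.1543 - z - 0.1174)^2
FOC: (2*1 + 3.0)*z = -1 + 3.0*(-1.1543 - 0.1174)
z^{k+1} = -0.963
Step 3: u-update.
u^{k+1} = -0.1174 - 1.1543 + 0.963 = -0.3087
Step 4: Primal residual = |-1.1543 + 0.963| = 0.1913
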